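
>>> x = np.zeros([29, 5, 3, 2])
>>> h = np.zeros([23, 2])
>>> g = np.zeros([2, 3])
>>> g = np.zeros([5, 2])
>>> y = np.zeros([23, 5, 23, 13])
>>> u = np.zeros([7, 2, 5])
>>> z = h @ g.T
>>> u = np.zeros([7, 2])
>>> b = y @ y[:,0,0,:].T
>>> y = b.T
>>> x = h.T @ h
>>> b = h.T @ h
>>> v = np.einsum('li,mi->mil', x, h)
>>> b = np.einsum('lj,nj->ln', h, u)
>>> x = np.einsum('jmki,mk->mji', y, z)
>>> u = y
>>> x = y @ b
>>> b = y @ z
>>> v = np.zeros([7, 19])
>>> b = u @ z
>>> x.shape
(23, 23, 5, 7)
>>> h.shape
(23, 2)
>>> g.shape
(5, 2)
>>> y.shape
(23, 23, 5, 23)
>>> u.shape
(23, 23, 5, 23)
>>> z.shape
(23, 5)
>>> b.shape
(23, 23, 5, 5)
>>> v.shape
(7, 19)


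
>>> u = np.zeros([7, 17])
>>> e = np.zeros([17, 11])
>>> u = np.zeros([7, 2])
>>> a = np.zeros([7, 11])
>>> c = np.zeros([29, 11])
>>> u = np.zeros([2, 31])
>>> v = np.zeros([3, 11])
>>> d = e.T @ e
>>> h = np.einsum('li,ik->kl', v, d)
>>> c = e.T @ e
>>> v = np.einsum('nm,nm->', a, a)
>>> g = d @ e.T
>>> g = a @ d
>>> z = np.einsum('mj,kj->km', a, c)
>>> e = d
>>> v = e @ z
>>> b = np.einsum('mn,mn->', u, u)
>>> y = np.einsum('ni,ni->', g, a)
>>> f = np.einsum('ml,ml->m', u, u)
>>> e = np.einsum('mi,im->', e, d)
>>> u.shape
(2, 31)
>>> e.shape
()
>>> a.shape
(7, 11)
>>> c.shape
(11, 11)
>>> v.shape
(11, 7)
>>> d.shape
(11, 11)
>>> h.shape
(11, 3)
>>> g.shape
(7, 11)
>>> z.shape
(11, 7)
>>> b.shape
()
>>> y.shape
()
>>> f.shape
(2,)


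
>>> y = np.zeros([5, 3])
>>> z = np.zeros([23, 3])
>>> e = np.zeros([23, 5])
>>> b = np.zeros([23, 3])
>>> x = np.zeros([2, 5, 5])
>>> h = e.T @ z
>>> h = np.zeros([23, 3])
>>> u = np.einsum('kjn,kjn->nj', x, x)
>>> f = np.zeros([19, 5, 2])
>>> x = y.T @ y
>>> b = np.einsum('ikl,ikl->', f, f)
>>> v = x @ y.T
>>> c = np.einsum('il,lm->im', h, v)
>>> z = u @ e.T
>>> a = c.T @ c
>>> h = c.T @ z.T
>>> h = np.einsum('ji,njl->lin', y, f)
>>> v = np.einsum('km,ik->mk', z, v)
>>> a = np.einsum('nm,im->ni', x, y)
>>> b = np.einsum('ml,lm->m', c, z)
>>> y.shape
(5, 3)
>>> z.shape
(5, 23)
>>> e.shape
(23, 5)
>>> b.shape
(23,)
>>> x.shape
(3, 3)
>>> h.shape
(2, 3, 19)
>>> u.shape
(5, 5)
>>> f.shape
(19, 5, 2)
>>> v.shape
(23, 5)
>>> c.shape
(23, 5)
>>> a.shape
(3, 5)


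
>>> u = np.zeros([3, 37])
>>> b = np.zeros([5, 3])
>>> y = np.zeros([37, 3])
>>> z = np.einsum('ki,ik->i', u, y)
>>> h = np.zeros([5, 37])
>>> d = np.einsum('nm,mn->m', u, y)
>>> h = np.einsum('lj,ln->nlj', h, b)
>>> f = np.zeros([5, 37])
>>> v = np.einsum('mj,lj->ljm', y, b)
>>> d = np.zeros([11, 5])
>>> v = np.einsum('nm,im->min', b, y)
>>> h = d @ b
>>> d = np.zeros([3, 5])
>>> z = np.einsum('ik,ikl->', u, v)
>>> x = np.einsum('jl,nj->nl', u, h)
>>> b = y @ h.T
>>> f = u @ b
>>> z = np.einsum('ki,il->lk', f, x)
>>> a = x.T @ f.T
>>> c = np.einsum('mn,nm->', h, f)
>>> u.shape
(3, 37)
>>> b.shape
(37, 11)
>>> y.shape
(37, 3)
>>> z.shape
(37, 3)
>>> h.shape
(11, 3)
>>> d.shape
(3, 5)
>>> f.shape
(3, 11)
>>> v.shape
(3, 37, 5)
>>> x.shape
(11, 37)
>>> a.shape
(37, 3)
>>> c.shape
()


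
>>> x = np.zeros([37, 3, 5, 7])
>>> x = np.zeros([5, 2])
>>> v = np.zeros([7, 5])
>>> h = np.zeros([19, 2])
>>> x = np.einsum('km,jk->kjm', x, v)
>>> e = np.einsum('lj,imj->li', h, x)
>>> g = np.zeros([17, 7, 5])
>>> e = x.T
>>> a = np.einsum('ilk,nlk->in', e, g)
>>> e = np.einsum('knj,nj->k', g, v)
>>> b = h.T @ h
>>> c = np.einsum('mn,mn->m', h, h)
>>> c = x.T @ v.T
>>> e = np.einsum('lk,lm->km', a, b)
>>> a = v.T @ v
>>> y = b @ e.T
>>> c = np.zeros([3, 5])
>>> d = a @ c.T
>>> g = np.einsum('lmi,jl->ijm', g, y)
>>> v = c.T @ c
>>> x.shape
(5, 7, 2)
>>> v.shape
(5, 5)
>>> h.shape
(19, 2)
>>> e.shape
(17, 2)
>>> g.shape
(5, 2, 7)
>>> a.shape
(5, 5)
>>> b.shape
(2, 2)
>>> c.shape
(3, 5)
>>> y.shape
(2, 17)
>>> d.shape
(5, 3)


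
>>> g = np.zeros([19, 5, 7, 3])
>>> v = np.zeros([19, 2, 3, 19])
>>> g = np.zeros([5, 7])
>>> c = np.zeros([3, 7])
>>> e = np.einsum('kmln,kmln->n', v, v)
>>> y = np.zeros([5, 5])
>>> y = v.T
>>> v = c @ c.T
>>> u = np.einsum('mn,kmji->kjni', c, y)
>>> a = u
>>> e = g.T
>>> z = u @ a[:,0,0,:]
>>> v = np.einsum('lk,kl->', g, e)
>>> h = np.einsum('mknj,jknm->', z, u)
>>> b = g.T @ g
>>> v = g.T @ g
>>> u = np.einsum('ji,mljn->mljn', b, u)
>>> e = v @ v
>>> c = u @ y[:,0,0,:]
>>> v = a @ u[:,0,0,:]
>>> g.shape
(5, 7)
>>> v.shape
(19, 2, 7, 19)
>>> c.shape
(19, 2, 7, 19)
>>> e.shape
(7, 7)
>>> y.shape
(19, 3, 2, 19)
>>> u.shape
(19, 2, 7, 19)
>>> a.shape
(19, 2, 7, 19)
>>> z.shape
(19, 2, 7, 19)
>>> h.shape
()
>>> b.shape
(7, 7)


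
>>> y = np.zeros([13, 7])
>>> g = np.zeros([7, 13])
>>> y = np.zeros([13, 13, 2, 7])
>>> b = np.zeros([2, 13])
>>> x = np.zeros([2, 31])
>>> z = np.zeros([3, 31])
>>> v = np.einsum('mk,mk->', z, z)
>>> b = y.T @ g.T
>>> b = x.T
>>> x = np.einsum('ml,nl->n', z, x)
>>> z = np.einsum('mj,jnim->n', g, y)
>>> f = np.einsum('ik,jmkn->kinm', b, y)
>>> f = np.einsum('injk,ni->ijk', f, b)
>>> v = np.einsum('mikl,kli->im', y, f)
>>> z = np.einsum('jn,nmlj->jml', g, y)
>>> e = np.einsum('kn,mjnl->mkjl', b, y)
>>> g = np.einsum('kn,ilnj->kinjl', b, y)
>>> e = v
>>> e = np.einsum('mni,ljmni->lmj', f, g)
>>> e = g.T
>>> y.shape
(13, 13, 2, 7)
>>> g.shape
(31, 13, 2, 7, 13)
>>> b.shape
(31, 2)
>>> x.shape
(2,)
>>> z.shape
(7, 13, 2)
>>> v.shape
(13, 13)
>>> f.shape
(2, 7, 13)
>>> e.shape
(13, 7, 2, 13, 31)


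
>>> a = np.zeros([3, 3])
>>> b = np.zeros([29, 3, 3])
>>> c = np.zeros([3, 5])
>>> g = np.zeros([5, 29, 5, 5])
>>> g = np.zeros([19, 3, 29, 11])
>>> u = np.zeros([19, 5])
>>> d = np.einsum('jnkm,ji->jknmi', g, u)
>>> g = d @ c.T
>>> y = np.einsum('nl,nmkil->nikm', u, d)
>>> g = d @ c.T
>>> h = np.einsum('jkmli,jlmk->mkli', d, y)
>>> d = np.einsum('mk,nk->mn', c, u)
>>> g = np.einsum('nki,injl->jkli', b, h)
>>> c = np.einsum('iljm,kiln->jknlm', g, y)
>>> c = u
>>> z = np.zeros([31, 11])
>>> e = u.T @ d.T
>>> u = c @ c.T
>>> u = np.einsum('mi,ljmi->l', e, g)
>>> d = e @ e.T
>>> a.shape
(3, 3)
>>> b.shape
(29, 3, 3)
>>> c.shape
(19, 5)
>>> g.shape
(11, 3, 5, 3)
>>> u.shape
(11,)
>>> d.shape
(5, 5)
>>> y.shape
(19, 11, 3, 29)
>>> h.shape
(3, 29, 11, 5)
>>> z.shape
(31, 11)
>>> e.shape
(5, 3)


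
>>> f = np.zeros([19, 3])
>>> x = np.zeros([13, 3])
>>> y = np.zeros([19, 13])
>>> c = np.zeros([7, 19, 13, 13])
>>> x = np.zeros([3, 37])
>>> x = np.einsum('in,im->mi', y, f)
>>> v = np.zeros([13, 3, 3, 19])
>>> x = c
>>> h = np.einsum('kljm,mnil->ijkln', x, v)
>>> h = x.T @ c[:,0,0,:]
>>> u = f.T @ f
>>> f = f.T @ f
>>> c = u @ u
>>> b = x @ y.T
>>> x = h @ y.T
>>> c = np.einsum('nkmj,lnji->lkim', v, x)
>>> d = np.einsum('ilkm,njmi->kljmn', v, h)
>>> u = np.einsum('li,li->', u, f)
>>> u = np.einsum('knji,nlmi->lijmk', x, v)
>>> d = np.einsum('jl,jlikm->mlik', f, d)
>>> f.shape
(3, 3)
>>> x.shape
(13, 13, 19, 19)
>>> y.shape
(19, 13)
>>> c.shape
(13, 3, 19, 3)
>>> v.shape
(13, 3, 3, 19)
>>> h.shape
(13, 13, 19, 13)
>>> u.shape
(3, 19, 19, 3, 13)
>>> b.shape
(7, 19, 13, 19)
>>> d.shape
(13, 3, 13, 19)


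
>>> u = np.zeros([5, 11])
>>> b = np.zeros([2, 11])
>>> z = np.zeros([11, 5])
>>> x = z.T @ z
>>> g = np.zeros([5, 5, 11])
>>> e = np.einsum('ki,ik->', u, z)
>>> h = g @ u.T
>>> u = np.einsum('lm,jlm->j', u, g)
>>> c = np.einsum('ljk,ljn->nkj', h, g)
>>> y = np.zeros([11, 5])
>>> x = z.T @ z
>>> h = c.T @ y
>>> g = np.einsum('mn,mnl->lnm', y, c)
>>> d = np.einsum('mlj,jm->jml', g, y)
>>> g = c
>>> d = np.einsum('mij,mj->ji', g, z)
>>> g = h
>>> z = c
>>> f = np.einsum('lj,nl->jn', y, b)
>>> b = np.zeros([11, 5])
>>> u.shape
(5,)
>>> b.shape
(11, 5)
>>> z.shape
(11, 5, 5)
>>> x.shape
(5, 5)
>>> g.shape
(5, 5, 5)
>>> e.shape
()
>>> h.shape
(5, 5, 5)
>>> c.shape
(11, 5, 5)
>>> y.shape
(11, 5)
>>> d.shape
(5, 5)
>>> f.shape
(5, 2)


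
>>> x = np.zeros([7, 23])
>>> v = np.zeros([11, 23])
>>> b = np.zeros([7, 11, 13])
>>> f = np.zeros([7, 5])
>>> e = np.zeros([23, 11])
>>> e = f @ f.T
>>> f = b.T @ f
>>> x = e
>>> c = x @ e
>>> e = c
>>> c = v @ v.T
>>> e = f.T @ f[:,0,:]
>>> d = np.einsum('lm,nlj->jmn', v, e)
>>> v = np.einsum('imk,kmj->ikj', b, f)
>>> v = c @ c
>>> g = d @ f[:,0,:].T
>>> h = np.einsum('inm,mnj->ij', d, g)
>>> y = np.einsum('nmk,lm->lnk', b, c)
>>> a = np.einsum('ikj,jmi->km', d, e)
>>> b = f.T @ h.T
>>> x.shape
(7, 7)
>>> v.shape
(11, 11)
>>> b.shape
(5, 11, 5)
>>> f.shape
(13, 11, 5)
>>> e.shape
(5, 11, 5)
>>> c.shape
(11, 11)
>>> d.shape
(5, 23, 5)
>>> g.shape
(5, 23, 13)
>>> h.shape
(5, 13)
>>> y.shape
(11, 7, 13)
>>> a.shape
(23, 11)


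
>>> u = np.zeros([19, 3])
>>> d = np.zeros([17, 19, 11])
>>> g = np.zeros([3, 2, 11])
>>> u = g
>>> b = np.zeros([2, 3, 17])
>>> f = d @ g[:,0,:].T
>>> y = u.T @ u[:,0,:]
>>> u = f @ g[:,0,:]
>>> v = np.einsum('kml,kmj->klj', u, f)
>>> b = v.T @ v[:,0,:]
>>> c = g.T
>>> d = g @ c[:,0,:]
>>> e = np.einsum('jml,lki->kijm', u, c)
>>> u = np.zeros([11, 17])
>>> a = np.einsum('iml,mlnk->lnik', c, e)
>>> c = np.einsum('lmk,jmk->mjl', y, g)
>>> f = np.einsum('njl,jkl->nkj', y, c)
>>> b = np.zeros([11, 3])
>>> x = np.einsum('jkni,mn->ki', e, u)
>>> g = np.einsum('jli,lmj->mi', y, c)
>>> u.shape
(11, 17)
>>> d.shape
(3, 2, 3)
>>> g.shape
(3, 11)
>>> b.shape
(11, 3)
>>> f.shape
(11, 3, 2)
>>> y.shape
(11, 2, 11)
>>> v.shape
(17, 11, 3)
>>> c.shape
(2, 3, 11)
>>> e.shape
(2, 3, 17, 19)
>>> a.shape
(3, 17, 11, 19)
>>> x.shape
(3, 19)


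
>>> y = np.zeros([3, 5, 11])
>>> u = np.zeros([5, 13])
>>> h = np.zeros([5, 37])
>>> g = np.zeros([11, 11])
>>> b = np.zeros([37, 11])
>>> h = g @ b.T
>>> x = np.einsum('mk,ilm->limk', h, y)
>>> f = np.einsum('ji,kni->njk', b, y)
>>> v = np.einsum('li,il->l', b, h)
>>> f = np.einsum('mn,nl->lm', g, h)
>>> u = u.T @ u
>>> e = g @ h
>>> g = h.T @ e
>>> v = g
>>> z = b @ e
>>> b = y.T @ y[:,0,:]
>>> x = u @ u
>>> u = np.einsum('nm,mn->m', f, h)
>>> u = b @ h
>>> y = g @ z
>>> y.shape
(37, 37)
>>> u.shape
(11, 5, 37)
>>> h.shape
(11, 37)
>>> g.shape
(37, 37)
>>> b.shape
(11, 5, 11)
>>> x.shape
(13, 13)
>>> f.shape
(37, 11)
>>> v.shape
(37, 37)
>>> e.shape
(11, 37)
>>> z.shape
(37, 37)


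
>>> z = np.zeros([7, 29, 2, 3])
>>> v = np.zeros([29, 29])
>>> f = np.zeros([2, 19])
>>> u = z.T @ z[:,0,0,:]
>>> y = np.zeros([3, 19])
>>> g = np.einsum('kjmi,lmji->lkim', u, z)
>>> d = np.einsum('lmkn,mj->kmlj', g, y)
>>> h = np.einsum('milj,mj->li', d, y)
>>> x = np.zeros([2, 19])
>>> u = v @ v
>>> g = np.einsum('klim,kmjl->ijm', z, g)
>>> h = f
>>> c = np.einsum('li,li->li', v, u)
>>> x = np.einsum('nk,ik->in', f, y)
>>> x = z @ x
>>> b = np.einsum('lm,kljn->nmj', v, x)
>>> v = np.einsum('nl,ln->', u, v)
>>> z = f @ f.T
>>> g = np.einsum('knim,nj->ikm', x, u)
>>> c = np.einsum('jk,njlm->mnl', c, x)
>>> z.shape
(2, 2)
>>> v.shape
()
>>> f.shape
(2, 19)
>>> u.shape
(29, 29)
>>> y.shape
(3, 19)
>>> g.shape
(2, 7, 2)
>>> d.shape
(3, 3, 7, 19)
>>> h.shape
(2, 19)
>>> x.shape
(7, 29, 2, 2)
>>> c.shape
(2, 7, 2)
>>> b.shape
(2, 29, 2)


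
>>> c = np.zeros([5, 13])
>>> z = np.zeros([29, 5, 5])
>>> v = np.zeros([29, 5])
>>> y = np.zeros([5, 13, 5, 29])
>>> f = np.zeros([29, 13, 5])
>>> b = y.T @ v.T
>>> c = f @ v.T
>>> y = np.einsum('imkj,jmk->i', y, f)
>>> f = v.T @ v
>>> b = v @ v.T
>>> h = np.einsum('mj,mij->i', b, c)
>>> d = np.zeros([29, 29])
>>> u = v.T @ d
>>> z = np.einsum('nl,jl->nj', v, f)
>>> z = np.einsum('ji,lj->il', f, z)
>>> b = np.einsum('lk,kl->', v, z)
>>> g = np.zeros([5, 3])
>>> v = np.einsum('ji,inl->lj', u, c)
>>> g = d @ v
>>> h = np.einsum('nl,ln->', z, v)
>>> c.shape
(29, 13, 29)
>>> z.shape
(5, 29)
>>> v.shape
(29, 5)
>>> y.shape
(5,)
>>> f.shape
(5, 5)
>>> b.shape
()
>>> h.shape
()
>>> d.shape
(29, 29)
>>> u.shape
(5, 29)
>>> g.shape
(29, 5)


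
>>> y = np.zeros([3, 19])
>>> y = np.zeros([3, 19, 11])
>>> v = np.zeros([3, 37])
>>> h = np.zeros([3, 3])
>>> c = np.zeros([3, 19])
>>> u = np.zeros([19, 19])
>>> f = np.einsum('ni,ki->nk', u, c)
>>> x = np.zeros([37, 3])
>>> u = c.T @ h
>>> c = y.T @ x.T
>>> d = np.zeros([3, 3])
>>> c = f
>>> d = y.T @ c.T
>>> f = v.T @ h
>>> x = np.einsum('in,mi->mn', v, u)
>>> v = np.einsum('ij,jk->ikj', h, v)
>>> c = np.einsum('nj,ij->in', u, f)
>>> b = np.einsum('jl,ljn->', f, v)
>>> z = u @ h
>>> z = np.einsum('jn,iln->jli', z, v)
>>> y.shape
(3, 19, 11)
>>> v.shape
(3, 37, 3)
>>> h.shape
(3, 3)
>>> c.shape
(37, 19)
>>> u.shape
(19, 3)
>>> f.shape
(37, 3)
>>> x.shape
(19, 37)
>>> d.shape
(11, 19, 19)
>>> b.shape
()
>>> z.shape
(19, 37, 3)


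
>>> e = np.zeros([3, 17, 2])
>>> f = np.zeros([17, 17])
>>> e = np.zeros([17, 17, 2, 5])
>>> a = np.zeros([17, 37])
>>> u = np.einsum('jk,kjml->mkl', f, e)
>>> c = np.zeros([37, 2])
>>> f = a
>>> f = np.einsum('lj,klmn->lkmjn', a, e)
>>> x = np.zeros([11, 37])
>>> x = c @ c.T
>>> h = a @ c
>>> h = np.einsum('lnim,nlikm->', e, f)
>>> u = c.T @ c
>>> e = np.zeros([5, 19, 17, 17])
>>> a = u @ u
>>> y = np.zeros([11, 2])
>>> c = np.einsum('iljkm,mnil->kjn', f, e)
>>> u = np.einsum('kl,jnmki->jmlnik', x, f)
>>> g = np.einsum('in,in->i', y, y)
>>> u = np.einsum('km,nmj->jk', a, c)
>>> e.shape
(5, 19, 17, 17)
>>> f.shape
(17, 17, 2, 37, 5)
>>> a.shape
(2, 2)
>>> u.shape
(19, 2)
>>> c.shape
(37, 2, 19)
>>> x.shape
(37, 37)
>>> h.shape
()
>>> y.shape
(11, 2)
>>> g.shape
(11,)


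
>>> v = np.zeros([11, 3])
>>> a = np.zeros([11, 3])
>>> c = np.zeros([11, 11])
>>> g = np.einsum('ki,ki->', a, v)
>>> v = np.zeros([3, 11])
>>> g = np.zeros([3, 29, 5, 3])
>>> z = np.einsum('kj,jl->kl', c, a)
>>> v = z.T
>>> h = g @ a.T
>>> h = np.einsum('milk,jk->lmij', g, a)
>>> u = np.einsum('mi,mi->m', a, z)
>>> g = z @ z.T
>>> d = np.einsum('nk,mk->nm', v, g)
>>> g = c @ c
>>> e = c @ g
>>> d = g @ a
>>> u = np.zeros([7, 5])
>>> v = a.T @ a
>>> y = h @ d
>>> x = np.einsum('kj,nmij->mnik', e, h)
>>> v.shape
(3, 3)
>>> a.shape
(11, 3)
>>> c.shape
(11, 11)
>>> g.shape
(11, 11)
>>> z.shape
(11, 3)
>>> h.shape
(5, 3, 29, 11)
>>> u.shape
(7, 5)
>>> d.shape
(11, 3)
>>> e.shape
(11, 11)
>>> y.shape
(5, 3, 29, 3)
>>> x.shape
(3, 5, 29, 11)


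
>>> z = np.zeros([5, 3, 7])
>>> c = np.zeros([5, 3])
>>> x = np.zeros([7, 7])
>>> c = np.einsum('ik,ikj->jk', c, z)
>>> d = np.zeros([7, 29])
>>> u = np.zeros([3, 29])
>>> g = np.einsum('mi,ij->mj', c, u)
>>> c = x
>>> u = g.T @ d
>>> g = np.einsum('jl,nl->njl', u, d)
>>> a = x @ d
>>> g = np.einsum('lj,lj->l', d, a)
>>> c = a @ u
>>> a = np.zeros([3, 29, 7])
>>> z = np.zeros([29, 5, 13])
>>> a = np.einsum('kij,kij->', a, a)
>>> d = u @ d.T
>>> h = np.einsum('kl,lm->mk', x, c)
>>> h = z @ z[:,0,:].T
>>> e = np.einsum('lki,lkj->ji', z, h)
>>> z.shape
(29, 5, 13)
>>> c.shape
(7, 29)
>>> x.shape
(7, 7)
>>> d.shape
(29, 7)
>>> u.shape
(29, 29)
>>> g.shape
(7,)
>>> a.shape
()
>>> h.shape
(29, 5, 29)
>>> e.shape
(29, 13)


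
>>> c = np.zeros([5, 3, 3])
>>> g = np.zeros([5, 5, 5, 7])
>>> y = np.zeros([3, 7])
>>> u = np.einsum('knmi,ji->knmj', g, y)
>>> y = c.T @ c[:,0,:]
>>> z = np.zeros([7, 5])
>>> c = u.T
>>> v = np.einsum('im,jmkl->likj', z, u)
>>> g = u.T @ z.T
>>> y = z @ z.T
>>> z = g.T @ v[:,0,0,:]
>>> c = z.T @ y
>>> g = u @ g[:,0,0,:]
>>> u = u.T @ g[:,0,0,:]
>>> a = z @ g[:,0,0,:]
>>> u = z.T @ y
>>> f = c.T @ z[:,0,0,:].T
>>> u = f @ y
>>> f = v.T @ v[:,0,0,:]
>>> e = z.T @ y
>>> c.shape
(5, 5, 5, 7)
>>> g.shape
(5, 5, 5, 7)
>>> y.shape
(7, 7)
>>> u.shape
(7, 5, 5, 7)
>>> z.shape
(7, 5, 5, 5)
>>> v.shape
(3, 7, 5, 5)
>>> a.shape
(7, 5, 5, 7)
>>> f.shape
(5, 5, 7, 5)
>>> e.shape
(5, 5, 5, 7)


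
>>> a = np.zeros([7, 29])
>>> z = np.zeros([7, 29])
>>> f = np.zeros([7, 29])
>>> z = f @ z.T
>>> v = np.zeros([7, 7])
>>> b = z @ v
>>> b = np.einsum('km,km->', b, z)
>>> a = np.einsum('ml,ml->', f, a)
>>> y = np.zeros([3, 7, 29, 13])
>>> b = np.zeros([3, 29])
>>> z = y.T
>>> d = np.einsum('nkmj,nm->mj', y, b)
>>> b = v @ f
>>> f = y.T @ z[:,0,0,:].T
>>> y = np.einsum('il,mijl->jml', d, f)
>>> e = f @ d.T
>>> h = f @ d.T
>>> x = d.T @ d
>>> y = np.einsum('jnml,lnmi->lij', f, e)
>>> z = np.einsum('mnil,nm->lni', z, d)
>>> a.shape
()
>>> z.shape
(3, 29, 7)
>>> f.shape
(13, 29, 7, 13)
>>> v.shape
(7, 7)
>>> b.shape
(7, 29)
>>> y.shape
(13, 29, 13)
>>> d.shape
(29, 13)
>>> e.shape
(13, 29, 7, 29)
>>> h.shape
(13, 29, 7, 29)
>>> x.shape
(13, 13)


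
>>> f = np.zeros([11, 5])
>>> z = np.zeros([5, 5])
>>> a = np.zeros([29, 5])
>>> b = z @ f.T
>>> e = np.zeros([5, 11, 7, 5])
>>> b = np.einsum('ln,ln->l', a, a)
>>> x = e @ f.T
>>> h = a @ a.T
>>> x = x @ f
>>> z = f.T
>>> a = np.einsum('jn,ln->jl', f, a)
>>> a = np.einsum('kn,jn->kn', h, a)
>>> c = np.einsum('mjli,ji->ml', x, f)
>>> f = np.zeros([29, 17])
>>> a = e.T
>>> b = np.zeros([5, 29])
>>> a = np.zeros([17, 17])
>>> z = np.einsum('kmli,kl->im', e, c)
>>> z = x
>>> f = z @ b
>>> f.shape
(5, 11, 7, 29)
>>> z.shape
(5, 11, 7, 5)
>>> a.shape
(17, 17)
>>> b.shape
(5, 29)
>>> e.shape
(5, 11, 7, 5)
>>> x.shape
(5, 11, 7, 5)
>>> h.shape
(29, 29)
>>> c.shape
(5, 7)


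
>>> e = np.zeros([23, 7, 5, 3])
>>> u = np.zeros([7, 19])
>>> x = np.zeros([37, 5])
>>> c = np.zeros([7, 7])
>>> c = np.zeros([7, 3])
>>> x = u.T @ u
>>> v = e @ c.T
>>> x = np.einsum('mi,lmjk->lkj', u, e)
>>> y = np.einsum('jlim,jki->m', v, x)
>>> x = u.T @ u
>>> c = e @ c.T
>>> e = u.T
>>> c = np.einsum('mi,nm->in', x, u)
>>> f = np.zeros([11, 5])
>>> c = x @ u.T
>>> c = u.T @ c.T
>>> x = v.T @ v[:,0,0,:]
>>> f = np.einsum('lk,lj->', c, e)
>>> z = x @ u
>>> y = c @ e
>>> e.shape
(19, 7)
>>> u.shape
(7, 19)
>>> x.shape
(7, 5, 7, 7)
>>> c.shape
(19, 19)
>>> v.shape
(23, 7, 5, 7)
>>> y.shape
(19, 7)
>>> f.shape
()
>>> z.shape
(7, 5, 7, 19)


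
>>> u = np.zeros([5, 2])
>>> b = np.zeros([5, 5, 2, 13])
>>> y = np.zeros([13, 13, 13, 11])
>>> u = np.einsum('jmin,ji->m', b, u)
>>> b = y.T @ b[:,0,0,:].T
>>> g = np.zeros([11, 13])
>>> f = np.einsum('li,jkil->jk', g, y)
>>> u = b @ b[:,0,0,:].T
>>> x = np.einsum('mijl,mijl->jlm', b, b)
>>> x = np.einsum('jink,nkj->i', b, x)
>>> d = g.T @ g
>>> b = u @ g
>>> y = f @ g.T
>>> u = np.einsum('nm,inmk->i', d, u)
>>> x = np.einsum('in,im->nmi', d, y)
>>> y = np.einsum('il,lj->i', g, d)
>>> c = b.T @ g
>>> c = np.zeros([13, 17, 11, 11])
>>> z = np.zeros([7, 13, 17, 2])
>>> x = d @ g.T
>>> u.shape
(11,)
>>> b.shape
(11, 13, 13, 13)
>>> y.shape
(11,)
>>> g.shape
(11, 13)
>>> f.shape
(13, 13)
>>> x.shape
(13, 11)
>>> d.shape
(13, 13)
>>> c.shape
(13, 17, 11, 11)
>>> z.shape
(7, 13, 17, 2)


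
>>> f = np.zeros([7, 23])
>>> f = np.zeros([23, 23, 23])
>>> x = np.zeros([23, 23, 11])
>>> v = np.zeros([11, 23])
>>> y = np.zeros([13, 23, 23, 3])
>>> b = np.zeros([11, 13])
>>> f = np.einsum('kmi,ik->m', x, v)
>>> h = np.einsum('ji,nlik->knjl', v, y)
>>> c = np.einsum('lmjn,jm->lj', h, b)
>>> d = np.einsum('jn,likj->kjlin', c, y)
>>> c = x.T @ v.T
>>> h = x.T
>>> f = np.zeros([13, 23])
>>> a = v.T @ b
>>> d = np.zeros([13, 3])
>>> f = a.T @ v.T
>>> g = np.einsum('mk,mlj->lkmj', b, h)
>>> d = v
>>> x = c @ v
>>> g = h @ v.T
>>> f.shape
(13, 11)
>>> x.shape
(11, 23, 23)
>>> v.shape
(11, 23)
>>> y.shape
(13, 23, 23, 3)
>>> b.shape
(11, 13)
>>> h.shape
(11, 23, 23)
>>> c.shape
(11, 23, 11)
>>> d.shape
(11, 23)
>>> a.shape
(23, 13)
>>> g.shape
(11, 23, 11)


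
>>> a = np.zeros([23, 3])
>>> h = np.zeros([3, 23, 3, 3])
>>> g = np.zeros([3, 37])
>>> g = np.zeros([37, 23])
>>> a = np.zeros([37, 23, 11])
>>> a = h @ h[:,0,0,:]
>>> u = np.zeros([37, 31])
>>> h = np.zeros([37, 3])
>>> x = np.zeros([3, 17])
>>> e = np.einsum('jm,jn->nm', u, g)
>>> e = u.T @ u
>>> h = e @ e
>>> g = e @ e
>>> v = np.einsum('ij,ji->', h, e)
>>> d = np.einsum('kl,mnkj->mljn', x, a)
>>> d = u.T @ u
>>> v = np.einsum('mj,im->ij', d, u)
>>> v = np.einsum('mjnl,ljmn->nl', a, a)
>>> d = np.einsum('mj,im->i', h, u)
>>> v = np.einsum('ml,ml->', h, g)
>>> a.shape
(3, 23, 3, 3)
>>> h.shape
(31, 31)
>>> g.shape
(31, 31)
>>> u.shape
(37, 31)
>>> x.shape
(3, 17)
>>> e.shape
(31, 31)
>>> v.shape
()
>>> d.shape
(37,)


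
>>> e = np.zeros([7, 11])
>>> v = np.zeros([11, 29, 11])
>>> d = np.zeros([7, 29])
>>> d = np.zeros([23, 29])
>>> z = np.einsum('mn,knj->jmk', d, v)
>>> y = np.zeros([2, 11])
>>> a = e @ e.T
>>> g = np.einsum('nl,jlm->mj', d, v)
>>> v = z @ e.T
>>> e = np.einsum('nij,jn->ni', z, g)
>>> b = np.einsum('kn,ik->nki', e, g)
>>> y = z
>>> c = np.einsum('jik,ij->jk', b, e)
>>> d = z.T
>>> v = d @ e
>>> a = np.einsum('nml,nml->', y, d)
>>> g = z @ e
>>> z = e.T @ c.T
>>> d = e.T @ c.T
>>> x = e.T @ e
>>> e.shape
(11, 23)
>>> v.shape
(11, 23, 23)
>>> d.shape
(23, 23)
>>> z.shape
(23, 23)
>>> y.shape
(11, 23, 11)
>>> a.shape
()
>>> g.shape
(11, 23, 23)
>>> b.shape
(23, 11, 11)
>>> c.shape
(23, 11)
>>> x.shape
(23, 23)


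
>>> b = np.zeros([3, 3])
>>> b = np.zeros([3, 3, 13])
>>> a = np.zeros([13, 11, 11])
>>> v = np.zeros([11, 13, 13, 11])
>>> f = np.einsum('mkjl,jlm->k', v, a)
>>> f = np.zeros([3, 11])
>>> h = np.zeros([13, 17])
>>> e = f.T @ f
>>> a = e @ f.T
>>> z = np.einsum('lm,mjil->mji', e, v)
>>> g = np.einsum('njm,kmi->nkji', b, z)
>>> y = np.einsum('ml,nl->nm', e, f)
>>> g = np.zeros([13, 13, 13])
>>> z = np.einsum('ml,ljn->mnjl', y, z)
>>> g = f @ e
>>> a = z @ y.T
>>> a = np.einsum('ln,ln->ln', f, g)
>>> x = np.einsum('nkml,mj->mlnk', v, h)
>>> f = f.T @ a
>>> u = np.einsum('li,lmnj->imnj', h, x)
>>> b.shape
(3, 3, 13)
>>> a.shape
(3, 11)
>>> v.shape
(11, 13, 13, 11)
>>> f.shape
(11, 11)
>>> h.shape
(13, 17)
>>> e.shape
(11, 11)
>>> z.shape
(3, 13, 13, 11)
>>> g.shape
(3, 11)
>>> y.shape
(3, 11)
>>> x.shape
(13, 11, 11, 13)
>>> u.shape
(17, 11, 11, 13)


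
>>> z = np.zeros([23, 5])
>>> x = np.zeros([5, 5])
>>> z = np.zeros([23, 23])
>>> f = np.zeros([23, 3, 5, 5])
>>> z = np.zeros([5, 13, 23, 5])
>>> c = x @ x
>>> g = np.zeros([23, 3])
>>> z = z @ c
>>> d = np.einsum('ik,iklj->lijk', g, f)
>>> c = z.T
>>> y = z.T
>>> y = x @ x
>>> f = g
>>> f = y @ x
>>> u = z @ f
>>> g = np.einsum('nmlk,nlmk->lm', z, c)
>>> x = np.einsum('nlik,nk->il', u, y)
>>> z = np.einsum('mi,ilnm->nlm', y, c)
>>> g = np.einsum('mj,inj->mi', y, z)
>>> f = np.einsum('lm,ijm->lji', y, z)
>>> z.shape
(13, 23, 5)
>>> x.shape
(23, 13)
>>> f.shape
(5, 23, 13)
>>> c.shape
(5, 23, 13, 5)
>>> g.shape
(5, 13)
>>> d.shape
(5, 23, 5, 3)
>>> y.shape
(5, 5)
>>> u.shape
(5, 13, 23, 5)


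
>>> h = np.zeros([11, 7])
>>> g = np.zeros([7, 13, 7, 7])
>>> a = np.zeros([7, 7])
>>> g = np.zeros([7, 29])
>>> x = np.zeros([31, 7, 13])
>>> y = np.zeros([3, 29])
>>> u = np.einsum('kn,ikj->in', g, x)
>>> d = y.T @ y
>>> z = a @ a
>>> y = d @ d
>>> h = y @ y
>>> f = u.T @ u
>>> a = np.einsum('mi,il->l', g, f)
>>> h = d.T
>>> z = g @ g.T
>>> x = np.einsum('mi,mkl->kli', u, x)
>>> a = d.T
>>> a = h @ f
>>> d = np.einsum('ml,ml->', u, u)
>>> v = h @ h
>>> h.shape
(29, 29)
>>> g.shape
(7, 29)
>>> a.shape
(29, 29)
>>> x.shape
(7, 13, 29)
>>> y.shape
(29, 29)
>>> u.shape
(31, 29)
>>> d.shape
()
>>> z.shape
(7, 7)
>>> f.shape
(29, 29)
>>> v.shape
(29, 29)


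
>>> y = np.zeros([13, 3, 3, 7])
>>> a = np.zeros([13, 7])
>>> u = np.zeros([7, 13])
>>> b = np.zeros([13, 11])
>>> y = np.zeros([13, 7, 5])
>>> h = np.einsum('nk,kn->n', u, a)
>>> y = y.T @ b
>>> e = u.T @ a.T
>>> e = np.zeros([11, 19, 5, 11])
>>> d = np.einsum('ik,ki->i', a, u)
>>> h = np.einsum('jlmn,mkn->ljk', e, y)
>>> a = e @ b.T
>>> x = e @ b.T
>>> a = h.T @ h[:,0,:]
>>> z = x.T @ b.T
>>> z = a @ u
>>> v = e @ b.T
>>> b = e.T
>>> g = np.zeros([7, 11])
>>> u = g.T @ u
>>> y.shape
(5, 7, 11)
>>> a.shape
(7, 11, 7)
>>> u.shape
(11, 13)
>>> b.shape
(11, 5, 19, 11)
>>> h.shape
(19, 11, 7)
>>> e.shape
(11, 19, 5, 11)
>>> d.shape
(13,)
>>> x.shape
(11, 19, 5, 13)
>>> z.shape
(7, 11, 13)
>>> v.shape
(11, 19, 5, 13)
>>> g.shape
(7, 11)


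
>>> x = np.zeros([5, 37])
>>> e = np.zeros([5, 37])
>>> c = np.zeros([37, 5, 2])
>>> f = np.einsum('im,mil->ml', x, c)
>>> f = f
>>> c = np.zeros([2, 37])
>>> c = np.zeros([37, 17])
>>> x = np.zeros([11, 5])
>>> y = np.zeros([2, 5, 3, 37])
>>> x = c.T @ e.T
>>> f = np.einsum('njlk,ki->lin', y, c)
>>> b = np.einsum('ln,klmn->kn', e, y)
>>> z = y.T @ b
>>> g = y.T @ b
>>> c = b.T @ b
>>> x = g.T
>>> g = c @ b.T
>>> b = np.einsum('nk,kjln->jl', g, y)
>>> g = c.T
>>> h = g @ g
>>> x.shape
(37, 5, 3, 37)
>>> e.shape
(5, 37)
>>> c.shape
(37, 37)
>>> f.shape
(3, 17, 2)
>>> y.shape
(2, 5, 3, 37)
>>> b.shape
(5, 3)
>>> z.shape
(37, 3, 5, 37)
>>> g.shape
(37, 37)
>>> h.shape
(37, 37)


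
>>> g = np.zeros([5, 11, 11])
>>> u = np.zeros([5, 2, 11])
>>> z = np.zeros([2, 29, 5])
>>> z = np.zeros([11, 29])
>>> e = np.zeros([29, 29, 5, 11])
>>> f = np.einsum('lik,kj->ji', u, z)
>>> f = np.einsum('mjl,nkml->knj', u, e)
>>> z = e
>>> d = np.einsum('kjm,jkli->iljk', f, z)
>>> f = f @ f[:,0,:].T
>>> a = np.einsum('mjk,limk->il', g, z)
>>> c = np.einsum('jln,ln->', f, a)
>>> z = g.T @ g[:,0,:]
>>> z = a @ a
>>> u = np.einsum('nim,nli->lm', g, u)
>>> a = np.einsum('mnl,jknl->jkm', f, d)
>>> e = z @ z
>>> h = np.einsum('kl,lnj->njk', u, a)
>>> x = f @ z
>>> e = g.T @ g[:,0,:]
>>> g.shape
(5, 11, 11)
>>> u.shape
(2, 11)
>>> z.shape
(29, 29)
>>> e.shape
(11, 11, 11)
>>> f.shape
(29, 29, 29)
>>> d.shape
(11, 5, 29, 29)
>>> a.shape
(11, 5, 29)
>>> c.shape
()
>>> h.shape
(5, 29, 2)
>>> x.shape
(29, 29, 29)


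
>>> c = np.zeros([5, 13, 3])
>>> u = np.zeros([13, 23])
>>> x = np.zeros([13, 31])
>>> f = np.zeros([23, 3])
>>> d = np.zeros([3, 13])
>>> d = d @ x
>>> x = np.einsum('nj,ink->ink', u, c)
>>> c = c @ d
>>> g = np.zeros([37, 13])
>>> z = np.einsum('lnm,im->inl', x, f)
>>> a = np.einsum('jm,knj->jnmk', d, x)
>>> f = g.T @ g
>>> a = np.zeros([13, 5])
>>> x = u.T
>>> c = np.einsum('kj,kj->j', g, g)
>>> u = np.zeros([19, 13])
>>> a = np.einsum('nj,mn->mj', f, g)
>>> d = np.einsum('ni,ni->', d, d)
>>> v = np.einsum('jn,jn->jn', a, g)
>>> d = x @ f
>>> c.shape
(13,)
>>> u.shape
(19, 13)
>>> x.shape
(23, 13)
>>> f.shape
(13, 13)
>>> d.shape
(23, 13)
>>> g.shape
(37, 13)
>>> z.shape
(23, 13, 5)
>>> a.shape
(37, 13)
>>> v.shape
(37, 13)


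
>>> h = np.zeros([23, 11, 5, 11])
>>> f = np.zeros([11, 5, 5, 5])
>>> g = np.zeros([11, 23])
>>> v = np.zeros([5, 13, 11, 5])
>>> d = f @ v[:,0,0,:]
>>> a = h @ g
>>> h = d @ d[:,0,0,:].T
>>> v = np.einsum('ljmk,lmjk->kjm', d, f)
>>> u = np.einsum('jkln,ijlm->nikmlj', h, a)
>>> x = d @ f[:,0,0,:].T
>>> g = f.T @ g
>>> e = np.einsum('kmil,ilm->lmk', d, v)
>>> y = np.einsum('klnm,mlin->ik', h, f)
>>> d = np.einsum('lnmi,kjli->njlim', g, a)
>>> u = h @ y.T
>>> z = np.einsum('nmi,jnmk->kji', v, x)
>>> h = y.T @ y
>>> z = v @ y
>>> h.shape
(11, 11)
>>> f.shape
(11, 5, 5, 5)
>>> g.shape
(5, 5, 5, 23)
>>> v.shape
(5, 5, 5)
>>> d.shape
(5, 11, 5, 23, 5)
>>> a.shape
(23, 11, 5, 23)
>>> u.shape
(11, 5, 5, 5)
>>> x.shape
(11, 5, 5, 11)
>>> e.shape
(5, 5, 11)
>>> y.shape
(5, 11)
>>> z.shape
(5, 5, 11)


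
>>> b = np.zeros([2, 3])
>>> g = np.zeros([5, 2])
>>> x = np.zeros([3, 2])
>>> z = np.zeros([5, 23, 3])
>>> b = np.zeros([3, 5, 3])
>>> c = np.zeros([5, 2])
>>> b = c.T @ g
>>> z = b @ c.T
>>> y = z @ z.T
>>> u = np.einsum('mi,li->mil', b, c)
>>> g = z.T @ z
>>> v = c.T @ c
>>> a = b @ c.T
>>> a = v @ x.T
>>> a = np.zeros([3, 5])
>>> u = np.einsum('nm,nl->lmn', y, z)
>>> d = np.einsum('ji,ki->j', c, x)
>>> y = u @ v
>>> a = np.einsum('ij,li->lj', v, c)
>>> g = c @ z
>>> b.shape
(2, 2)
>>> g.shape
(5, 5)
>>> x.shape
(3, 2)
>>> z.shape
(2, 5)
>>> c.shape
(5, 2)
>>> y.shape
(5, 2, 2)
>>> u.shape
(5, 2, 2)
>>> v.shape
(2, 2)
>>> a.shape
(5, 2)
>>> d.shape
(5,)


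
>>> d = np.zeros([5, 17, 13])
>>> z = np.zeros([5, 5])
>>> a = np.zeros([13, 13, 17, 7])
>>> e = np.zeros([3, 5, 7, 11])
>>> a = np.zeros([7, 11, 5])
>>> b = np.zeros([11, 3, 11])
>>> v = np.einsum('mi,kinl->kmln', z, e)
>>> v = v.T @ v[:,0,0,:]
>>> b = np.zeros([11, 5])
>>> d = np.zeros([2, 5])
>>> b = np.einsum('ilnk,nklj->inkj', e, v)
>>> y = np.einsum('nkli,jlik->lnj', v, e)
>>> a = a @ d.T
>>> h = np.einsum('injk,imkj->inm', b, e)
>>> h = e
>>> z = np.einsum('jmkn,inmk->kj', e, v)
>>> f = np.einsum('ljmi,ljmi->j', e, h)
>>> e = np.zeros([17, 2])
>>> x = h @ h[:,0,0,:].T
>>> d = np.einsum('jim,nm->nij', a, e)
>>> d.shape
(17, 11, 7)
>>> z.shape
(7, 3)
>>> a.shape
(7, 11, 2)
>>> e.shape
(17, 2)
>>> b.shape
(3, 7, 11, 7)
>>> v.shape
(7, 11, 5, 7)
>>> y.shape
(5, 7, 3)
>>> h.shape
(3, 5, 7, 11)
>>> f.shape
(5,)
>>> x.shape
(3, 5, 7, 3)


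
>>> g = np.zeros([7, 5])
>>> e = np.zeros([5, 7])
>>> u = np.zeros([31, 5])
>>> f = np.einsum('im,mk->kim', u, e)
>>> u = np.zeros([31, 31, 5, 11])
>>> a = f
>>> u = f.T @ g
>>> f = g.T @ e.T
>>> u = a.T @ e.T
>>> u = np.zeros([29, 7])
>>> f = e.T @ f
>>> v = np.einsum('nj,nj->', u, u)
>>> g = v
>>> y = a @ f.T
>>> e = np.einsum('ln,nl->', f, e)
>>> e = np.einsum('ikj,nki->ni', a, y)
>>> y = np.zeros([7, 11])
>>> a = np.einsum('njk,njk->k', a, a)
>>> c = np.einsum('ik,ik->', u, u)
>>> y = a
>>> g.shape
()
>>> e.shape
(7, 7)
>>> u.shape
(29, 7)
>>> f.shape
(7, 5)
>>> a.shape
(5,)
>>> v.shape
()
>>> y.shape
(5,)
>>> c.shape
()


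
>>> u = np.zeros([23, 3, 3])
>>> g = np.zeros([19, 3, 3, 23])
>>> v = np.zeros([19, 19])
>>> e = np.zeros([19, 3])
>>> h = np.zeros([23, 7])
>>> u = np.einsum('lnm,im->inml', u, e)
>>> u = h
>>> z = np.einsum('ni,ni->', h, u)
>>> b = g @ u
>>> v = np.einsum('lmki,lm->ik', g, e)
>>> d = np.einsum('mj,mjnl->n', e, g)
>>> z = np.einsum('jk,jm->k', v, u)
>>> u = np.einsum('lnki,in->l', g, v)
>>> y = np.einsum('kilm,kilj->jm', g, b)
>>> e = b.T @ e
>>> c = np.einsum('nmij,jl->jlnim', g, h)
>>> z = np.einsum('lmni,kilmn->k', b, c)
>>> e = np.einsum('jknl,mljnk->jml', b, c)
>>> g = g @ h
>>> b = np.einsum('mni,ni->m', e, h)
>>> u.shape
(19,)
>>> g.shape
(19, 3, 3, 7)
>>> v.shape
(23, 3)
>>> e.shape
(19, 23, 7)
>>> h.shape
(23, 7)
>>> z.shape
(23,)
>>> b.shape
(19,)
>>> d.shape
(3,)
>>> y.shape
(7, 23)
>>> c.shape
(23, 7, 19, 3, 3)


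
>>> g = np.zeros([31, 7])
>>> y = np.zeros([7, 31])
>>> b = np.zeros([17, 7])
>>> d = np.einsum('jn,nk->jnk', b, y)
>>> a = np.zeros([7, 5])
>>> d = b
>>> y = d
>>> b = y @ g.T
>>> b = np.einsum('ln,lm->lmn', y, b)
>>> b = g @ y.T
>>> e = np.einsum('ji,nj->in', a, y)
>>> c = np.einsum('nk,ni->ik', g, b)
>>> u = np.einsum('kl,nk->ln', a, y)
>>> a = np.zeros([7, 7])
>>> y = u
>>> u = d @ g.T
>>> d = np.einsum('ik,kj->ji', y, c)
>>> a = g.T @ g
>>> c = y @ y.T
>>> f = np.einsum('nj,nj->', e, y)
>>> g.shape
(31, 7)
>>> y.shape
(5, 17)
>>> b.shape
(31, 17)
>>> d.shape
(7, 5)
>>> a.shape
(7, 7)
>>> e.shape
(5, 17)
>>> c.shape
(5, 5)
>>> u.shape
(17, 31)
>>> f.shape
()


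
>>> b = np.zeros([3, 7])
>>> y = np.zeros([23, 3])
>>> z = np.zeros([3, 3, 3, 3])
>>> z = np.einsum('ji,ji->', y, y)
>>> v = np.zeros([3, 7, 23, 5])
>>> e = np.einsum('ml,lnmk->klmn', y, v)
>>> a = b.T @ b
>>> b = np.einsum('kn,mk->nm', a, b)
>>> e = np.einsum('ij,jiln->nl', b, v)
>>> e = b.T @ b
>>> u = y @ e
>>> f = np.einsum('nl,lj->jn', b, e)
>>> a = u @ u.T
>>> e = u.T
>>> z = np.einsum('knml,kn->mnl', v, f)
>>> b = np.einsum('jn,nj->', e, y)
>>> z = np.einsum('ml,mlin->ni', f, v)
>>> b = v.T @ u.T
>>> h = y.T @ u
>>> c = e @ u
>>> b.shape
(5, 23, 7, 23)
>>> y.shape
(23, 3)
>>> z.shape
(5, 23)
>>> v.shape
(3, 7, 23, 5)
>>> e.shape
(3, 23)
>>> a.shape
(23, 23)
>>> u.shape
(23, 3)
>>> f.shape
(3, 7)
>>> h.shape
(3, 3)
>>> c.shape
(3, 3)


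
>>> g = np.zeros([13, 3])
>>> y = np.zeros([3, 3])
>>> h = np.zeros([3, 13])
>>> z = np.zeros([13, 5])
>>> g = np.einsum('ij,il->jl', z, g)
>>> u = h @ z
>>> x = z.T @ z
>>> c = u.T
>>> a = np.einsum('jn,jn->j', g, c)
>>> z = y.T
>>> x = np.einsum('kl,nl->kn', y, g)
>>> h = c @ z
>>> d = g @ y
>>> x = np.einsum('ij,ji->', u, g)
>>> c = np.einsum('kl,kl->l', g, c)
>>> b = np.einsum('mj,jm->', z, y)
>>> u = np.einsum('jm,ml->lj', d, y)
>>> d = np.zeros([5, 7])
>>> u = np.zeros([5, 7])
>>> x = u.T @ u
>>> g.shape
(5, 3)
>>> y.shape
(3, 3)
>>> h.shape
(5, 3)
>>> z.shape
(3, 3)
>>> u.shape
(5, 7)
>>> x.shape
(7, 7)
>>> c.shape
(3,)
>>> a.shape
(5,)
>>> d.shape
(5, 7)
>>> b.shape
()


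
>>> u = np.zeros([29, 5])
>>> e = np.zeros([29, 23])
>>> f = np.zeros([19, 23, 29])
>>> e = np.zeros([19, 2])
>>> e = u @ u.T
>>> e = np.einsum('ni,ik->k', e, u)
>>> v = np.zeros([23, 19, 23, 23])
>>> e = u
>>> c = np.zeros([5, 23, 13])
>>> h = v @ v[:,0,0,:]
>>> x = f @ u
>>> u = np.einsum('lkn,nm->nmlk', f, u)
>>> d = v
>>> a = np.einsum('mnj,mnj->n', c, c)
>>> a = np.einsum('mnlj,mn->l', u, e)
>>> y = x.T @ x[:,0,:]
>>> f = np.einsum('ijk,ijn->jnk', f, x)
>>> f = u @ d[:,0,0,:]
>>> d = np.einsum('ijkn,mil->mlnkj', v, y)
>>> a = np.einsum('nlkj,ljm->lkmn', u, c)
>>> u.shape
(29, 5, 19, 23)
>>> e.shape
(29, 5)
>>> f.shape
(29, 5, 19, 23)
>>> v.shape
(23, 19, 23, 23)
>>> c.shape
(5, 23, 13)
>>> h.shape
(23, 19, 23, 23)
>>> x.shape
(19, 23, 5)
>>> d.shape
(5, 5, 23, 23, 19)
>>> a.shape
(5, 19, 13, 29)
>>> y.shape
(5, 23, 5)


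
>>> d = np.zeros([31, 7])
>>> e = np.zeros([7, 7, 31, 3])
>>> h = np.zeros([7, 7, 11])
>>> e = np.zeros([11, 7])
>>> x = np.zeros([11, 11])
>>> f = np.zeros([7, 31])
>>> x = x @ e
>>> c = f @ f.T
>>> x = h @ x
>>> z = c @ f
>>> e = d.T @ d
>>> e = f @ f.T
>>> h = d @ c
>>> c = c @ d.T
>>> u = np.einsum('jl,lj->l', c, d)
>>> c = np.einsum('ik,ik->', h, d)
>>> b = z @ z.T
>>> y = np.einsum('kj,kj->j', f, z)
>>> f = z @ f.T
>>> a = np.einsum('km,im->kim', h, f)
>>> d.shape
(31, 7)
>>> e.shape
(7, 7)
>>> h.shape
(31, 7)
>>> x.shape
(7, 7, 7)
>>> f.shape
(7, 7)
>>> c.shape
()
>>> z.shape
(7, 31)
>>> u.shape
(31,)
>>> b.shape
(7, 7)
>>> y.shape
(31,)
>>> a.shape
(31, 7, 7)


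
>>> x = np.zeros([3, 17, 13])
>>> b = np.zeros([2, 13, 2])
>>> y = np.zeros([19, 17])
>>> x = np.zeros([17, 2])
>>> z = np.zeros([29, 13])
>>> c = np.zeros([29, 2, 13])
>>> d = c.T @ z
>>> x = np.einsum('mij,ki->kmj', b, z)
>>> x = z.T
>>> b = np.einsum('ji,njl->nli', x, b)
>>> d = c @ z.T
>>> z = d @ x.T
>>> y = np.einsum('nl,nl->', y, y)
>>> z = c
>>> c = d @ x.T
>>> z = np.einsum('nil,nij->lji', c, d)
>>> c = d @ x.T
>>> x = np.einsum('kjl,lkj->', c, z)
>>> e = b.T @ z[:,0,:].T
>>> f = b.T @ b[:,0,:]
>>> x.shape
()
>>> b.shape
(2, 2, 29)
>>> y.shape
()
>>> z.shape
(13, 29, 2)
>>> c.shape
(29, 2, 13)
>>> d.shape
(29, 2, 29)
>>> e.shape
(29, 2, 13)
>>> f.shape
(29, 2, 29)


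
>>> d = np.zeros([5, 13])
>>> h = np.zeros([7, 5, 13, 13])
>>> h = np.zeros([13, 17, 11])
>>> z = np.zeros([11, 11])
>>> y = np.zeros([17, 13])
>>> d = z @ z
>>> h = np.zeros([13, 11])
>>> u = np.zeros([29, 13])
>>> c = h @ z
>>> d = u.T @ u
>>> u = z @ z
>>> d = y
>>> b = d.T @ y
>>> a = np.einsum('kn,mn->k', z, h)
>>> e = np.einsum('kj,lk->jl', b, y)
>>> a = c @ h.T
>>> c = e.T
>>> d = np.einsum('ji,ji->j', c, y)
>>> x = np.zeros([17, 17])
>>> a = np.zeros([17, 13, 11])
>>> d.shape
(17,)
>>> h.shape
(13, 11)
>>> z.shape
(11, 11)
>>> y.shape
(17, 13)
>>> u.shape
(11, 11)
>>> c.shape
(17, 13)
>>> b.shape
(13, 13)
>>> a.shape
(17, 13, 11)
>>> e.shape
(13, 17)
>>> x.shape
(17, 17)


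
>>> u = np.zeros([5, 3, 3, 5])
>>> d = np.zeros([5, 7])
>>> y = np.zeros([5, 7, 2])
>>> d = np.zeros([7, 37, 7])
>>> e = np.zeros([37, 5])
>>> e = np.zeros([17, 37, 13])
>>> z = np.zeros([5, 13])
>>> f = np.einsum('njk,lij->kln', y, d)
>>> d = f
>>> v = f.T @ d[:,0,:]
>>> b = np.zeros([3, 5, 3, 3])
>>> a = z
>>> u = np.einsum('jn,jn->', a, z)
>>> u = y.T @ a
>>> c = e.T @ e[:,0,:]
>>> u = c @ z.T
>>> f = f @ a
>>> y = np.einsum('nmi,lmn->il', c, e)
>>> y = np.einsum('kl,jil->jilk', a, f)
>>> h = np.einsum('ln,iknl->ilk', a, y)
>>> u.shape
(13, 37, 5)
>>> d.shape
(2, 7, 5)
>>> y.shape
(2, 7, 13, 5)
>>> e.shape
(17, 37, 13)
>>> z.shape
(5, 13)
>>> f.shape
(2, 7, 13)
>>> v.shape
(5, 7, 5)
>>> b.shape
(3, 5, 3, 3)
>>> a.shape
(5, 13)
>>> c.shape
(13, 37, 13)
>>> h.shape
(2, 5, 7)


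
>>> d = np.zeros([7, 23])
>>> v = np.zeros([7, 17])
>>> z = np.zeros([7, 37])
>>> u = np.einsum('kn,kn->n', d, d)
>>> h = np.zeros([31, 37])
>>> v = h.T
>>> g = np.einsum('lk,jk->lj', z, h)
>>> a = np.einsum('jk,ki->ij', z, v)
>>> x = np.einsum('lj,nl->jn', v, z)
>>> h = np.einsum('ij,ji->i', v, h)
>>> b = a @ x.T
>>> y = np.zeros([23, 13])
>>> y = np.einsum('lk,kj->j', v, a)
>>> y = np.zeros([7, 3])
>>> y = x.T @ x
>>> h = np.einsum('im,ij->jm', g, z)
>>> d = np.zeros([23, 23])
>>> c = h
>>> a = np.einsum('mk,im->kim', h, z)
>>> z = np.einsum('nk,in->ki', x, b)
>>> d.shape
(23, 23)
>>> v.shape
(37, 31)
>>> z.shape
(7, 31)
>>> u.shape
(23,)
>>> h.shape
(37, 31)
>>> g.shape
(7, 31)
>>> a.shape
(31, 7, 37)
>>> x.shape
(31, 7)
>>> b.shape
(31, 31)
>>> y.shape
(7, 7)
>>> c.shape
(37, 31)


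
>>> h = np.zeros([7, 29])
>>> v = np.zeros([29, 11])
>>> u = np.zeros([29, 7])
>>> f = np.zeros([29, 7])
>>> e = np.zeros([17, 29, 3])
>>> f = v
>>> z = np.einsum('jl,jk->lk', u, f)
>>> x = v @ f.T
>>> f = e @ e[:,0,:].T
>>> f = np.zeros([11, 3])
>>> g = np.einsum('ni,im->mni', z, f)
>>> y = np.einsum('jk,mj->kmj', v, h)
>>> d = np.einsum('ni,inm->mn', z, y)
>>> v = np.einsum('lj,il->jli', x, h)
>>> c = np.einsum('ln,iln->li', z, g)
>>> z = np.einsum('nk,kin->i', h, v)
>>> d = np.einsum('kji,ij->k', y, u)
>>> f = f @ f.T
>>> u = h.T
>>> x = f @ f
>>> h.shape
(7, 29)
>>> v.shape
(29, 29, 7)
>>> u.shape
(29, 7)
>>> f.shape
(11, 11)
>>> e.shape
(17, 29, 3)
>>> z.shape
(29,)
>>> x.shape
(11, 11)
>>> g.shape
(3, 7, 11)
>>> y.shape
(11, 7, 29)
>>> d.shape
(11,)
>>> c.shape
(7, 3)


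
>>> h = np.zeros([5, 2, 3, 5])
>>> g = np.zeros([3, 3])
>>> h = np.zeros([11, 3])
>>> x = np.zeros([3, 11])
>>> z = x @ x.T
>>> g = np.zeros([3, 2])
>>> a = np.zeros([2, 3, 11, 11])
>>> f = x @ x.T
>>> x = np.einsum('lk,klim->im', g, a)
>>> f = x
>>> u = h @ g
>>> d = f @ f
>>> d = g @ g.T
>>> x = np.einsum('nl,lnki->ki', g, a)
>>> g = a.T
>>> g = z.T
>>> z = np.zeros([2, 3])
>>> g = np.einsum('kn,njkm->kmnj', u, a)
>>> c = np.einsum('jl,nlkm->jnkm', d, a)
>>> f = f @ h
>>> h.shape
(11, 3)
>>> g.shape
(11, 11, 2, 3)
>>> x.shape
(11, 11)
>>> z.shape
(2, 3)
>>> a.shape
(2, 3, 11, 11)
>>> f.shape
(11, 3)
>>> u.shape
(11, 2)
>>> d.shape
(3, 3)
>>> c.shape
(3, 2, 11, 11)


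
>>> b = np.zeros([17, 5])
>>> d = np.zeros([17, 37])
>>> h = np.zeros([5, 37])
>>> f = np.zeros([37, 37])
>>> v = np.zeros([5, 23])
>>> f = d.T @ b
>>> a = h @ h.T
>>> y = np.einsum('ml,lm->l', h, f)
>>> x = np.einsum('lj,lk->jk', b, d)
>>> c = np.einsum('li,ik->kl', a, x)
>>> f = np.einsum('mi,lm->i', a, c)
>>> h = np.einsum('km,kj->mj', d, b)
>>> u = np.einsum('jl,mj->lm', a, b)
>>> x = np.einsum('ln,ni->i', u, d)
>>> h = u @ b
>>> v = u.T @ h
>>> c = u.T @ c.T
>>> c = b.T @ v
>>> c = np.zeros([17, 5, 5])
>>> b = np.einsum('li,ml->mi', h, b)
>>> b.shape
(17, 5)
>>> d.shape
(17, 37)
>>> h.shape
(5, 5)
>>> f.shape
(5,)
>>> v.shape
(17, 5)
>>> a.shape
(5, 5)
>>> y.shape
(37,)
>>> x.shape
(37,)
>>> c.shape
(17, 5, 5)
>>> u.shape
(5, 17)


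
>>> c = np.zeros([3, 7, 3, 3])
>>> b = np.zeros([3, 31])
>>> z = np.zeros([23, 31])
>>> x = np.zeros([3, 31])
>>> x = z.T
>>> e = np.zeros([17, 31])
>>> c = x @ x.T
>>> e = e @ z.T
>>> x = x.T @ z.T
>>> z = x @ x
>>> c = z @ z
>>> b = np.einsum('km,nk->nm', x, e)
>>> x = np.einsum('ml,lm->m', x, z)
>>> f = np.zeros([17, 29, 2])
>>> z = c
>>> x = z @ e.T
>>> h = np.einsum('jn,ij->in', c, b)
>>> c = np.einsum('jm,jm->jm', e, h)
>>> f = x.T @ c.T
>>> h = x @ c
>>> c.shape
(17, 23)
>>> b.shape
(17, 23)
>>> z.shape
(23, 23)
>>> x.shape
(23, 17)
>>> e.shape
(17, 23)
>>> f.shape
(17, 17)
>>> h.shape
(23, 23)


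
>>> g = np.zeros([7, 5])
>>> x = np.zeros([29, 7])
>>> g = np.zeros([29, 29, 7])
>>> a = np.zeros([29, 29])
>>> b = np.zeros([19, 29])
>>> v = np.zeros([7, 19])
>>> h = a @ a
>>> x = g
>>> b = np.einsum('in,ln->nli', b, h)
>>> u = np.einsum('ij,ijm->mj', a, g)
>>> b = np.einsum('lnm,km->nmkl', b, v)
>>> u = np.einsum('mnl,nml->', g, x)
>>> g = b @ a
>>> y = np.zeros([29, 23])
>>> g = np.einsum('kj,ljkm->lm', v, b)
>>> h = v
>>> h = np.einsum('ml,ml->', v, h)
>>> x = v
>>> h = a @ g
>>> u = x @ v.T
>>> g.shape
(29, 29)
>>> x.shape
(7, 19)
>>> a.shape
(29, 29)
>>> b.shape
(29, 19, 7, 29)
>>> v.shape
(7, 19)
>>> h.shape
(29, 29)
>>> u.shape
(7, 7)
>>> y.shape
(29, 23)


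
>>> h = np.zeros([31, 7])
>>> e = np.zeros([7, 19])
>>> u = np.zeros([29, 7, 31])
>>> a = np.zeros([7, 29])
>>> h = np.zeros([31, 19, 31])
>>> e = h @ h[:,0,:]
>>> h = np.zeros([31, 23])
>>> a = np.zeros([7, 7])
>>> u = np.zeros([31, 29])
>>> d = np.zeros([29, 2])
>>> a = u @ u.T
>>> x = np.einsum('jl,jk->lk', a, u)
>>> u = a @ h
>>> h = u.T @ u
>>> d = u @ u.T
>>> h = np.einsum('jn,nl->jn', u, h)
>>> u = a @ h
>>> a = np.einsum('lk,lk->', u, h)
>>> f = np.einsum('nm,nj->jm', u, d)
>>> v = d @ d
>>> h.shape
(31, 23)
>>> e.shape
(31, 19, 31)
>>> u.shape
(31, 23)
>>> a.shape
()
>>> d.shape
(31, 31)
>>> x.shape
(31, 29)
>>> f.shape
(31, 23)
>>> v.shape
(31, 31)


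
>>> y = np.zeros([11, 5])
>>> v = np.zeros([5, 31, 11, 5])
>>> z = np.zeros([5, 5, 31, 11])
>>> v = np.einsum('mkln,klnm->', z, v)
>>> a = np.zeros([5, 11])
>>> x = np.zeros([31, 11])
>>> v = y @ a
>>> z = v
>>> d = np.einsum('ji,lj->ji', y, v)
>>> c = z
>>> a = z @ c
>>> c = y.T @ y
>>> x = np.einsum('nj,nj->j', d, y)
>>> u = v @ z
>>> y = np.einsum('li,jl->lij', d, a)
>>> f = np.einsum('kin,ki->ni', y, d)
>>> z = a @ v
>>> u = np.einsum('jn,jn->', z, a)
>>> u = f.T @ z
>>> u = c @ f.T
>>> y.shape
(11, 5, 11)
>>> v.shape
(11, 11)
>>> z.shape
(11, 11)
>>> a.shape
(11, 11)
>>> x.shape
(5,)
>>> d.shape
(11, 5)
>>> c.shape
(5, 5)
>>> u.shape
(5, 11)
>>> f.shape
(11, 5)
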